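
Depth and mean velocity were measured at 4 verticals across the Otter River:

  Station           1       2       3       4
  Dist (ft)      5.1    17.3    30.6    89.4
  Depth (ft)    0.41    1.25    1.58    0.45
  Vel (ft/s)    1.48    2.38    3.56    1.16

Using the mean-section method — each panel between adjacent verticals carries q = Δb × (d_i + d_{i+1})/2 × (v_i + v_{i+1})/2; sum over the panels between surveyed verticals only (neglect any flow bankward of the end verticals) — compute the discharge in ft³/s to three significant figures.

Panel 1-2: Δb = 12.2 ft, d̄ = (0.41+1.25)/2 = 0.83, v̄ = (1.48+2.38)/2 = 1.93 → q = 12.2×0.83×1.93 = 19.54 ft³/s
Panel 2-3: Δb = 13.3 ft, d̄ = (1.25+1.58)/2 = 1.415, v̄ = (2.38+3.56)/2 = 2.97 → q = 13.3×1.415×2.97 = 55.89 ft³/s
Panel 3-4: Δb = 58.8 ft, d̄ = (1.58+0.45)/2 = 1.015, v̄ = (3.56+1.16)/2 = 2.36 → q = 58.8×1.015×2.36 = 140.8 ft³/s
Q = Σ q = 216.3 ft³/s

216 ft³/s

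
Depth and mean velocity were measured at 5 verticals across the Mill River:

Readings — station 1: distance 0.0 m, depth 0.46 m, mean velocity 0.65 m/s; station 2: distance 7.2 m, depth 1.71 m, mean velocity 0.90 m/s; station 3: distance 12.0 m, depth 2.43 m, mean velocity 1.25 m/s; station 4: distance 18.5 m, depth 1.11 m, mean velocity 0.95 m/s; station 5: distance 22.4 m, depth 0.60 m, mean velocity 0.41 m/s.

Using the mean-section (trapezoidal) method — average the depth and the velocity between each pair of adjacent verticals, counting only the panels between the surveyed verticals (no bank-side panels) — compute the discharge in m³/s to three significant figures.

Panel 1-2: Δb = 7.2 m, d̄ = (0.46+1.71)/2 = 1.085, v̄ = (0.65+0.90)/2 = 0.775 → q = 7.2×1.085×0.775 = 6.054 m³/s
Panel 2-3: Δb = 4.8 m, d̄ = (1.71+2.43)/2 = 2.07, v̄ = (0.90+1.25)/2 = 1.075 → q = 4.8×2.07×1.075 = 10.68 m³/s
Panel 3-4: Δb = 6.5 m, d̄ = (2.43+1.11)/2 = 1.77, v̄ = (1.25+0.95)/2 = 1.1 → q = 6.5×1.77×1.1 = 12.66 m³/s
Panel 4-5: Δb = 3.9 m, d̄ = (1.11+0.60)/2 = 0.855, v̄ = (0.95+0.41)/2 = 0.68 → q = 3.9×0.855×0.68 = 2.267 m³/s
Q = Σ q = 31.66 m³/s

31.7 m³/s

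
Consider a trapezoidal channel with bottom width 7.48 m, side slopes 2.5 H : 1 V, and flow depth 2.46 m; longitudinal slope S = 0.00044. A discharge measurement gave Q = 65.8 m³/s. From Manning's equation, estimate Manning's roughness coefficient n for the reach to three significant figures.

A = (b + z·y)·y = (7.48 + 2.5×2.46)×2.46 = 33.53 m²
P = b + 2y√(1+z²) = 7.48 + 2×2.46×√(1+2.5²) = 20.73 m
R = A/P = 33.53/20.73 = 1.618 m
n = (1/Q)·A·R^(2/3)·S^(1/2) = (1/65.8) × 33.53 × 1.378 × 0.02098 = 0.01473

0.0147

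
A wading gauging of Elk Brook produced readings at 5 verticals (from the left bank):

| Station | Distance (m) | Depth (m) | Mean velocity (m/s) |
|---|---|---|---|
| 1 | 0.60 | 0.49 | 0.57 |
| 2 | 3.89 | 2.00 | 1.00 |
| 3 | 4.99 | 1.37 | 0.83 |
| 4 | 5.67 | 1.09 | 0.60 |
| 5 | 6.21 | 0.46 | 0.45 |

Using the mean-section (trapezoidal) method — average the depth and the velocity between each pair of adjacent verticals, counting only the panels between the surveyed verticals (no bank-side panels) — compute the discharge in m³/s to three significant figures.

Panel 1-2: Δb = 3.29 m, d̄ = (0.49+2.00)/2 = 1.245, v̄ = (0.57+1.00)/2 = 0.785 → q = 3.29×1.245×0.785 = 3.215 m³/s
Panel 2-3: Δb = 1.1 m, d̄ = (2.00+1.37)/2 = 1.685, v̄ = (1.00+0.83)/2 = 0.915 → q = 1.1×1.685×0.915 = 1.696 m³/s
Panel 3-4: Δb = 0.68 m, d̄ = (1.37+1.09)/2 = 1.23, v̄ = (0.83+0.60)/2 = 0.715 → q = 0.68×1.23×0.715 = 0.5980 m³/s
Panel 4-5: Δb = 0.54 m, d̄ = (1.09+0.46)/2 = 0.775, v̄ = (0.60+0.45)/2 = 0.525 → q = 0.54×0.775×0.525 = 0.2197 m³/s
Q = Σ q = 5.729 m³/s

5.73 m³/s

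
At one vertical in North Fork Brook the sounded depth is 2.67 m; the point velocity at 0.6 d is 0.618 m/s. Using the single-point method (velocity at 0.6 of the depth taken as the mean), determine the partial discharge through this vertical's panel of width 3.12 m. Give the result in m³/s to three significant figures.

5.15 m³/s

v̄ = v₀.₆ = 0.618 m/s
q = v̄ × d × w = 0.6180 × 2.67 × 3.12 = 5.148 m³/s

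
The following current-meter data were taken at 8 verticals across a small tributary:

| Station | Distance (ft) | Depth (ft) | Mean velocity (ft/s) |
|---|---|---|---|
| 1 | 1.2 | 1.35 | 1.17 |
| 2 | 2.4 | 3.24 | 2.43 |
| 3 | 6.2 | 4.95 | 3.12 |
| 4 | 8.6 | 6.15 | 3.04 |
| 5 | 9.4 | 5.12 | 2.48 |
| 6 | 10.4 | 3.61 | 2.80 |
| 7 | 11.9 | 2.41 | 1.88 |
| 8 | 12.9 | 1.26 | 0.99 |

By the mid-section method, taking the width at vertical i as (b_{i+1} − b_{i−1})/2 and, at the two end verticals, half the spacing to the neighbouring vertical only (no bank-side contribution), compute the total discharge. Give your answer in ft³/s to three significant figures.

129 ft³/s

w_1 = (2.4 − 1.2)/2 = 0.6 ft; q_1 = 1.17 × 1.35 × 0.6 = 0.9477 ft³/s
w_2 = (6.2 − 1.2)/2 = 2.5 ft; q_2 = 2.43 × 3.24 × 2.5 = 19.68 ft³/s
w_3 = (8.6 − 2.4)/2 = 3.1 ft; q_3 = 3.12 × 4.95 × 3.1 = 47.88 ft³/s
w_4 = (9.4 − 6.2)/2 = 1.6 ft; q_4 = 3.04 × 6.15 × 1.6 = 29.91 ft³/s
w_5 = (10.4 − 8.6)/2 = 0.9 ft; q_5 = 2.48 × 5.12 × 0.9 = 11.43 ft³/s
w_6 = (11.9 − 9.4)/2 = 1.25 ft; q_6 = 2.80 × 3.61 × 1.25 = 12.64 ft³/s
w_7 = (12.9 − 10.4)/2 = 1.25 ft; q_7 = 1.88 × 2.41 × 1.25 = 5.664 ft³/s
w_8 = (12.9 − 11.9)/2 = 0.5 ft; q_8 = 0.99 × 1.26 × 0.5 = 0.6237 ft³/s
Q = Σ qᵢ = 128.8 ft³/s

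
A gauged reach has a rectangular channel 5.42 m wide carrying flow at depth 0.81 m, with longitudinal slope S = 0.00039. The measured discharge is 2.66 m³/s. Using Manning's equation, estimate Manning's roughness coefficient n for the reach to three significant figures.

A = b·y = 5.42 × 0.81 = 4.390 m²
P = b + 2y = 5.42 + 2×0.81 = 7.040 m
R = A/P = 4.390/7.040 = 0.6236 m
n = (1/Q)·A·R^(2/3)·S^(1/2) = (1/2.66) × 4.390 × 0.7299 × 0.01975 = 0.02379

0.0238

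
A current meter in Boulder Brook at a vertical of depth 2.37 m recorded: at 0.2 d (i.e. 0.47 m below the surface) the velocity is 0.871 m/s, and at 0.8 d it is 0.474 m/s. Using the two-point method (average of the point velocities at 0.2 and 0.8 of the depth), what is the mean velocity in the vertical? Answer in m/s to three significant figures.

v̄ = (0.871 + 0.474) / 2 = 0.6725 m/s

0.673 m/s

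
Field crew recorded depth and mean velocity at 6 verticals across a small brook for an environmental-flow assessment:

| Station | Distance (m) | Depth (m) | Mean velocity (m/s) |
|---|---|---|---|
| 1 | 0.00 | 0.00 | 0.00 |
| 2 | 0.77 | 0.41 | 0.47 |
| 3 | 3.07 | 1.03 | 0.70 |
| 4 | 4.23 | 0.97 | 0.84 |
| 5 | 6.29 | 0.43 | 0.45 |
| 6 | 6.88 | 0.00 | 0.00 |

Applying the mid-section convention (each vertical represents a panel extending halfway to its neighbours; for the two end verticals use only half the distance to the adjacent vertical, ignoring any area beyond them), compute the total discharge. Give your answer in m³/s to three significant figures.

w_2 = (3.07 − 0.00)/2 = 1.535 m; q_2 = 0.47 × 0.41 × 1.535 = 0.2958 m³/s
w_3 = (4.23 − 0.77)/2 = 1.73 m; q_3 = 0.70 × 1.03 × 1.73 = 1.247 m³/s
w_4 = (6.29 − 3.07)/2 = 1.61 m; q_4 = 0.84 × 0.97 × 1.61 = 1.312 m³/s
w_5 = (6.88 − 4.23)/2 = 1.325 m; q_5 = 0.45 × 0.43 × 1.325 = 0.2564 m³/s
Stations 1, 6 contribute zero (depth or velocity is 0).
Q = Σ qᵢ = 3.111 m³/s

3.11 m³/s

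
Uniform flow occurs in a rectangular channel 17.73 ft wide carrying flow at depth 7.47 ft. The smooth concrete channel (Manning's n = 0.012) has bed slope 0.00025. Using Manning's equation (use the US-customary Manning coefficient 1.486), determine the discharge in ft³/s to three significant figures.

659 ft³/s

A = b·y = 17.73 × 7.47 = 132.4 ft²
P = b + 2y = 17.73 + 2×7.47 = 32.67 ft
R = A/P = 132.4/32.67 = 4.054 ft
Q = (1.486/n)·A·R^(2/3)·S^(1/2) = (1.486/0.012) × 132.4 × 4.054^(2/3) × 0.00025^(1/2) = 659.3 ft³/s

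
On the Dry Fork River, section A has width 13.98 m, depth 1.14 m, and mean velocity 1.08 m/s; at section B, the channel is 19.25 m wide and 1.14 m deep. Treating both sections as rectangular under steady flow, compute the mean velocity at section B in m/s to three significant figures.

Q = A₁V₁ = (13.98×1.14) × 1.08 = 17.21 m³/s
A₂ = 19.25 × 1.14 = 21.95 m²
V₂ = Q/A₂ = 17.21/21.95 = 0.7843 m/s

0.784 m/s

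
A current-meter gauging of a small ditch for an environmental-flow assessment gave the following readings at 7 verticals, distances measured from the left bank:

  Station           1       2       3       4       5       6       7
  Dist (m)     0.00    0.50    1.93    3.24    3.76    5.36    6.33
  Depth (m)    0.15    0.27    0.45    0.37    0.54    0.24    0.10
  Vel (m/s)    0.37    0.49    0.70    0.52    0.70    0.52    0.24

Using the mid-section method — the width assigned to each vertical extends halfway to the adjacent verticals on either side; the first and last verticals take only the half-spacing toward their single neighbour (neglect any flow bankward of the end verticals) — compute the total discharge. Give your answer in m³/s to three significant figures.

w_1 = (0.50 − 0.00)/2 = 0.25 m; q_1 = 0.37 × 0.15 × 0.25 = 0.01388 m³/s
w_2 = (1.93 − 0.00)/2 = 0.965 m; q_2 = 0.49 × 0.27 × 0.965 = 0.1277 m³/s
w_3 = (3.24 − 0.50)/2 = 1.37 m; q_3 = 0.70 × 0.45 × 1.37 = 0.4316 m³/s
w_4 = (3.76 − 1.93)/2 = 0.915 m; q_4 = 0.52 × 0.37 × 0.915 = 0.1760 m³/s
w_5 = (5.36 − 3.24)/2 = 1.06 m; q_5 = 0.70 × 0.54 × 1.06 = 0.4007 m³/s
w_6 = (6.33 − 3.76)/2 = 1.285 m; q_6 = 0.52 × 0.24 × 1.285 = 0.1604 m³/s
w_7 = (6.33 − 5.36)/2 = 0.485 m; q_7 = 0.24 × 0.10 × 0.485 = 0.01164 m³/s
Q = Σ qᵢ = 1.322 m³/s

1.32 m³/s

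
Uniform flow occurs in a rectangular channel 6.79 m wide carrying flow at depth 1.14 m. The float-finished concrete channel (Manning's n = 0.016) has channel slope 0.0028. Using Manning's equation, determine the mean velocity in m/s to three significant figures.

2.98 m/s

A = b·y = 6.79 × 1.14 = 7.741 m²
P = b + 2y = 6.79 + 2×1.14 = 9.070 m
R = A/P = 7.741/9.070 = 0.8534 m
Q = (1/n)·A·R^(2/3)·S^(1/2) = (1/0.016) × 7.741 × 0.8534^(2/3) × 0.0028^(1/2) = 23.03 m³/s
V = Q/A = 23.03/7.741 = 2.976 m/s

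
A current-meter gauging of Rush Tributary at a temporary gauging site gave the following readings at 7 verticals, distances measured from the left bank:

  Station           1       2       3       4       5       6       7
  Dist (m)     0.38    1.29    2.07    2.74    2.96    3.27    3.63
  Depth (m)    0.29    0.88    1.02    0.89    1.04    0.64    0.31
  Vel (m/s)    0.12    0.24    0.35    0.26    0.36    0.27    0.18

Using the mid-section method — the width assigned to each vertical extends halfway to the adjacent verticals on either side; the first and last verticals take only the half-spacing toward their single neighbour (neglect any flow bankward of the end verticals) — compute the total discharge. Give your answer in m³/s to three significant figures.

0.723 m³/s

w_1 = (1.29 − 0.38)/2 = 0.455 m; q_1 = 0.12 × 0.29 × 0.455 = 0.01583 m³/s
w_2 = (2.07 − 0.38)/2 = 0.845 m; q_2 = 0.24 × 0.88 × 0.845 = 0.1785 m³/s
w_3 = (2.74 − 1.29)/2 = 0.725 m; q_3 = 0.35 × 1.02 × 0.725 = 0.2588 m³/s
w_4 = (2.96 − 2.07)/2 = 0.445 m; q_4 = 0.26 × 0.89 × 0.445 = 0.1030 m³/s
w_5 = (3.27 − 2.74)/2 = 0.265 m; q_5 = 0.36 × 1.04 × 0.265 = 0.09922 m³/s
w_6 = (3.63 − 2.96)/2 = 0.335 m; q_6 = 0.27 × 0.64 × 0.335 = 0.05789 m³/s
w_7 = (3.63 − 3.27)/2 = 0.18 m; q_7 = 0.18 × 0.31 × 0.18 = 0.01004 m³/s
Q = Σ qᵢ = 0.7232 m³/s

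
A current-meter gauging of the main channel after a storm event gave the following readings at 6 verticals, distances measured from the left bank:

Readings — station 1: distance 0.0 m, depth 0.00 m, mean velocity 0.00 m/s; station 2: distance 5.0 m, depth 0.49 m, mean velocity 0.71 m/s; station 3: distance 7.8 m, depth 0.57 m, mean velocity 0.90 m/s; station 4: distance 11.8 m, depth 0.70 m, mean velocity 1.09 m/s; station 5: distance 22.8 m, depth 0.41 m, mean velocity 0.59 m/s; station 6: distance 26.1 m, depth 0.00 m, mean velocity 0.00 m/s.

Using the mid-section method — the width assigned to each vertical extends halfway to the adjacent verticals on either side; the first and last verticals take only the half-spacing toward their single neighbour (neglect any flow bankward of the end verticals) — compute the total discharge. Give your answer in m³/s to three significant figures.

10.6 m³/s

w_2 = (7.8 − 0.0)/2 = 3.9 m; q_2 = 0.71 × 0.49 × 3.9 = 1.357 m³/s
w_3 = (11.8 − 5.0)/2 = 3.4 m; q_3 = 0.90 × 0.57 × 3.4 = 1.744 m³/s
w_4 = (22.8 − 7.8)/2 = 7.5 m; q_4 = 1.09 × 0.70 × 7.5 = 5.723 m³/s
w_5 = (26.1 − 11.8)/2 = 7.15 m; q_5 = 0.59 × 0.41 × 7.15 = 1.730 m³/s
Stations 1, 6 contribute zero (depth or velocity is 0).
Q = Σ qᵢ = 10.55 m³/s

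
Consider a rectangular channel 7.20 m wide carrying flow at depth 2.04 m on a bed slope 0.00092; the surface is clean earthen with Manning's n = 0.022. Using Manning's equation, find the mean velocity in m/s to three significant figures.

A = b·y = 7.20 × 2.04 = 14.69 m²
P = b + 2y = 7.20 + 2×2.04 = 11.28 m
R = A/P = 14.69/11.28 = 1.302 m
Q = (1/n)·A·R^(2/3)·S^(1/2) = (1/0.022) × 14.69 × 1.302^(2/3) × 0.00092^(1/2) = 24.15 m³/s
V = Q/A = 24.15/14.69 = 1.644 m/s

1.64 m/s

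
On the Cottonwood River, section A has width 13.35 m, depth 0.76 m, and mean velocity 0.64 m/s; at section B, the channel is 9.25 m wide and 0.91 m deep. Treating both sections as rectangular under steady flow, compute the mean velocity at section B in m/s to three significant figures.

Q = A₁V₁ = (13.35×0.76) × 0.64 = 6.493 m³/s
A₂ = 9.25 × 0.91 = 8.418 m²
V₂ = Q/A₂ = 6.493/8.418 = 0.7714 m/s

0.771 m/s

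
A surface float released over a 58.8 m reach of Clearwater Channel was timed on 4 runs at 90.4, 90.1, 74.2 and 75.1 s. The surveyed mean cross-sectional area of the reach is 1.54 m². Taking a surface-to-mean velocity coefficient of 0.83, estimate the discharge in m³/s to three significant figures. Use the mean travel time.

0.912 m³/s

t̄ = (90.4 + 90.1 + 74.2 + 75.1) / 4 = 82.45 s
v_surface = L / t̄ = 58.8 / 82.45 = 0.7132 m/s
v_mean = 0.83 × 0.7132 = 0.5919 m/s
Q = A × v_mean = 1.54 × 0.5919 = 0.9116 m³/s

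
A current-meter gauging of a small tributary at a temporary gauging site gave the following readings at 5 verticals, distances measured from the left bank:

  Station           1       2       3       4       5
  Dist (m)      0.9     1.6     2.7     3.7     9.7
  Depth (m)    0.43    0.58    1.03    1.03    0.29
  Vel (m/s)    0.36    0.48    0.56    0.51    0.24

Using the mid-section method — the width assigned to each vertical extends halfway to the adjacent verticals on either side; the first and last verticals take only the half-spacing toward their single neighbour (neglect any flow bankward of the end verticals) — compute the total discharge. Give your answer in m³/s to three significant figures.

w_1 = (1.6 − 0.9)/2 = 0.35 m; q_1 = 0.36 × 0.43 × 0.35 = 0.05418 m³/s
w_2 = (2.7 − 0.9)/2 = 0.9 m; q_2 = 0.48 × 0.58 × 0.9 = 0.2506 m³/s
w_3 = (3.7 − 1.6)/2 = 1.05 m; q_3 = 0.56 × 1.03 × 1.05 = 0.6056 m³/s
w_4 = (9.7 − 2.7)/2 = 3.5 m; q_4 = 0.51 × 1.03 × 3.5 = 1.839 m³/s
w_5 = (9.7 − 3.7)/2 = 3 m; q_5 = 0.24 × 0.29 × 3 = 0.2088 m³/s
Q = Σ qᵢ = 2.958 m³/s

2.96 m³/s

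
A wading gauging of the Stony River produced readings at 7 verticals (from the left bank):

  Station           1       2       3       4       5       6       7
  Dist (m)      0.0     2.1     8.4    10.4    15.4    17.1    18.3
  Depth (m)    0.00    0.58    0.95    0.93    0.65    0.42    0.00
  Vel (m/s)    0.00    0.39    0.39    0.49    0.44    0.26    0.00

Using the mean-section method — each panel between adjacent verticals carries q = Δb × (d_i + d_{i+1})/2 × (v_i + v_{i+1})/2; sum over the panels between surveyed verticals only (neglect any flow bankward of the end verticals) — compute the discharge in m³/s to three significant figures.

Panel 1-2: Δb = 2.1 m, d̄ = (0.00+0.58)/2 = 0.29, v̄ = (0.00+0.39)/2 = 0.195 → q = 2.1×0.29×0.195 = 0.1188 m³/s
Panel 2-3: Δb = 6.3 m, d̄ = (0.58+0.95)/2 = 0.765, v̄ = (0.39+0.39)/2 = 0.39 → q = 6.3×0.765×0.39 = 1.880 m³/s
Panel 3-4: Δb = 2 m, d̄ = (0.95+0.93)/2 = 0.94, v̄ = (0.39+0.49)/2 = 0.44 → q = 2×0.94×0.44 = 0.8272 m³/s
Panel 4-5: Δb = 5 m, d̄ = (0.93+0.65)/2 = 0.79, v̄ = (0.49+0.44)/2 = 0.465 → q = 5×0.79×0.465 = 1.837 m³/s
Panel 5-6: Δb = 1.7 m, d̄ = (0.65+0.42)/2 = 0.535, v̄ = (0.44+0.26)/2 = 0.35 → q = 1.7×0.535×0.35 = 0.3183 m³/s
Panel 6-7: Δb = 1.2 m, d̄ = (0.42+0.00)/2 = 0.21, v̄ = (0.26+0.00)/2 = 0.13 → q = 1.2×0.21×0.13 = 0.03276 m³/s
Q = Σ q = 5.013 m³/s

5.01 m³/s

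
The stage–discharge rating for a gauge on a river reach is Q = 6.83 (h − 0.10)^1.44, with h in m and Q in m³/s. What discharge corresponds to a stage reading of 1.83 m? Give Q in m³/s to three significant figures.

15.0 m³/s

Q = 6.83 × (1.83 − 0.10)^1.44 = 6.83 × 1.73^1.44 = 15.04 m³/s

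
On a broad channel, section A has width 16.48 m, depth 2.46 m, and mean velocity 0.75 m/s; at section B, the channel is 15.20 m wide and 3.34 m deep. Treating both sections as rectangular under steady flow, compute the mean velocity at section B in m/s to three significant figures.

0.599 m/s

Q = A₁V₁ = (16.48×2.46) × 0.75 = 30.41 m³/s
A₂ = 15.20 × 3.34 = 50.77 m²
V₂ = Q/A₂ = 30.41/50.77 = 0.5989 m/s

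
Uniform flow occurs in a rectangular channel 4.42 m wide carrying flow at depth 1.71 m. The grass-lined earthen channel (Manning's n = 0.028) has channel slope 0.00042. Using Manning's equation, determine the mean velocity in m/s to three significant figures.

0.714 m/s

A = b·y = 4.42 × 1.71 = 7.558 m²
P = b + 2y = 4.42 + 2×1.71 = 7.840 m
R = A/P = 7.558/7.840 = 0.9641 m
Q = (1/n)·A·R^(2/3)·S^(1/2) = (1/0.028) × 7.558 × 0.9641^(2/3) × 0.00042^(1/2) = 5.399 m³/s
V = Q/A = 5.399/7.558 = 0.7143 m/s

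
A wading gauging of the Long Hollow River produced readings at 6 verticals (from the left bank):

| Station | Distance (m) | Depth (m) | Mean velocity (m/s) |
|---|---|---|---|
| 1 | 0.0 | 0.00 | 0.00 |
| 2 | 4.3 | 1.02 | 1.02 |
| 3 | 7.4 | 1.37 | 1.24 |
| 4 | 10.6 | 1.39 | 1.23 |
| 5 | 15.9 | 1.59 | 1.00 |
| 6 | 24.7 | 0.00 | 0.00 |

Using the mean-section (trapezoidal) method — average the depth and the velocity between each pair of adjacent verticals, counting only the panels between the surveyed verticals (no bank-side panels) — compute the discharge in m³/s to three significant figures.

Panel 1-2: Δb = 4.3 m, d̄ = (0.00+1.02)/2 = 0.51, v̄ = (0.00+1.02)/2 = 0.51 → q = 4.3×0.51×0.51 = 1.118 m³/s
Panel 2-3: Δb = 3.1 m, d̄ = (1.02+1.37)/2 = 1.195, v̄ = (1.02+1.24)/2 = 1.13 → q = 3.1×1.195×1.13 = 4.186 m³/s
Panel 3-4: Δb = 3.2 m, d̄ = (1.37+1.39)/2 = 1.38, v̄ = (1.24+1.23)/2 = 1.235 → q = 3.2×1.38×1.235 = 5.454 m³/s
Panel 4-5: Δb = 5.3 m, d̄ = (1.39+1.59)/2 = 1.49, v̄ = (1.23+1.00)/2 = 1.115 → q = 5.3×1.49×1.115 = 8.805 m³/s
Panel 5-6: Δb = 8.8 m, d̄ = (1.59+0.00)/2 = 0.795, v̄ = (1.00+0.00)/2 = 0.5 → q = 8.8×0.795×0.5 = 3.498 m³/s
Q = Σ q = 23.06 m³/s

23.1 m³/s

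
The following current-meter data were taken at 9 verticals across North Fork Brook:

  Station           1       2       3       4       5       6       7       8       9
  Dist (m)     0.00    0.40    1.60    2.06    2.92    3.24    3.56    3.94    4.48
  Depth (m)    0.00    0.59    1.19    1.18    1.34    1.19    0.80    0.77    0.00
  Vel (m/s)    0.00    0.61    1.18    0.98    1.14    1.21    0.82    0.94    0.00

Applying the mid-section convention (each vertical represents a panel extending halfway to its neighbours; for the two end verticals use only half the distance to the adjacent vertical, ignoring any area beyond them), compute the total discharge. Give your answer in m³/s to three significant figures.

4.14 m³/s

w_2 = (1.60 − 0.00)/2 = 0.8 m; q_2 = 0.61 × 0.59 × 0.8 = 0.2879 m³/s
w_3 = (2.06 − 0.40)/2 = 0.83 m; q_3 = 1.18 × 1.19 × 0.83 = 1.165 m³/s
w_4 = (2.92 − 1.60)/2 = 0.66 m; q_4 = 0.98 × 1.18 × 0.66 = 0.7632 m³/s
w_5 = (3.24 − 2.06)/2 = 0.59 m; q_5 = 1.14 × 1.34 × 0.59 = 0.9013 m³/s
w_6 = (3.56 − 2.92)/2 = 0.32 m; q_6 = 1.21 × 1.19 × 0.32 = 0.4608 m³/s
w_7 = (3.94 − 3.24)/2 = 0.35 m; q_7 = 0.82 × 0.80 × 0.35 = 0.2296 m³/s
w_8 = (4.48 − 3.56)/2 = 0.46 m; q_8 = 0.94 × 0.77 × 0.46 = 0.3329 m³/s
Stations 1, 9 contribute zero (depth or velocity is 0).
Q = Σ qᵢ = 4.141 m³/s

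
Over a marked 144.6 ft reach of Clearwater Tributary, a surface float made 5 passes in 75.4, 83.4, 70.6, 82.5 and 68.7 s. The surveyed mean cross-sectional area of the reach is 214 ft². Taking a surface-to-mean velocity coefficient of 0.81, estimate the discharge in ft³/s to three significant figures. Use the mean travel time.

t̄ = (75.4 + 83.4 + 70.6 + 82.5 + 68.7) / 5 = 76.12 s
v_surface = L / t̄ = 144.6 / 76.12 = 1.900 ft/s
v_mean = 0.81 × 1.900 = 1.539 ft/s
Q = A × v_mean = 214 × 1.539 = 329.3 ft³/s

329 ft³/s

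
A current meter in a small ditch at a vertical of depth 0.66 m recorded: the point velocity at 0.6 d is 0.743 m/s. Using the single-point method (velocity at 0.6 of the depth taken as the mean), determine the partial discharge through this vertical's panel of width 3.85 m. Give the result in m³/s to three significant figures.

v̄ = v₀.₆ = 0.743 m/s
q = v̄ × d × w = 0.7430 × 0.66 × 3.85 = 1.888 m³/s

1.89 m³/s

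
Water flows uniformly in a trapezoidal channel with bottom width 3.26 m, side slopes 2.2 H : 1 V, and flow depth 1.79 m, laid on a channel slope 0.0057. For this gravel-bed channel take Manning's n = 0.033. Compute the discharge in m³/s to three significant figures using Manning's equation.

A = (b + z·y)·y = (3.26 + 2.2×1.79)×1.79 = 12.88 m²
P = b + 2y√(1+z²) = 3.26 + 2×1.79×√(1+2.2²) = 11.91 m
R = A/P = 12.88/11.91 = 1.082 m
Q = (1/n)·A·R^(2/3)·S^(1/2) = (1/0.033) × 12.88 × 1.082^(2/3) × 0.0057^(1/2) = 31.06 m³/s

31.1 m³/s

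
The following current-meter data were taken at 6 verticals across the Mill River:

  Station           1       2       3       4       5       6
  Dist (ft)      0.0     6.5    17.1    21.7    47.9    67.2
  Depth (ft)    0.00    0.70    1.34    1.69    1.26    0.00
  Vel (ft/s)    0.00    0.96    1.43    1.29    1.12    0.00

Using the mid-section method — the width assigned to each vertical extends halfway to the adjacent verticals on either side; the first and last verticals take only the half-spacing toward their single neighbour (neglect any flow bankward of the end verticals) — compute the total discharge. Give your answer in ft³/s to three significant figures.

86.0 ft³/s

w_2 = (17.1 − 0.0)/2 = 8.55 ft; q_2 = 0.96 × 0.70 × 8.55 = 5.746 ft³/s
w_3 = (21.7 − 6.5)/2 = 7.6 ft; q_3 = 1.43 × 1.34 × 7.6 = 14.56 ft³/s
w_4 = (47.9 − 17.1)/2 = 15.4 ft; q_4 = 1.29 × 1.69 × 15.4 = 33.57 ft³/s
w_5 = (67.2 − 21.7)/2 = 22.75 ft; q_5 = 1.12 × 1.26 × 22.75 = 32.10 ft³/s
Stations 1, 6 contribute zero (depth or velocity is 0).
Q = Σ qᵢ = 85.99 ft³/s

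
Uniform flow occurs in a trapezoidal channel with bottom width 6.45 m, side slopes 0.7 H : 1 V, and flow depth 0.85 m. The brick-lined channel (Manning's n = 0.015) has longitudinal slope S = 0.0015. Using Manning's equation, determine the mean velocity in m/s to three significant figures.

A = (b + z·y)·y = (6.45 + 0.7×0.85)×0.85 = 5.988 m²
P = b + 2y√(1+z²) = 6.45 + 2×0.85×√(1+0.7²) = 8.525 m
R = A/P = 5.988/8.525 = 0.7024 m
Q = (1/n)·A·R^(2/3)·S^(1/2) = (1/0.015) × 5.988 × 0.7024^(2/3) × 0.0015^(1/2) = 12.22 m³/s
V = Q/A = 12.22/5.988 = 2.040 m/s

2.04 m/s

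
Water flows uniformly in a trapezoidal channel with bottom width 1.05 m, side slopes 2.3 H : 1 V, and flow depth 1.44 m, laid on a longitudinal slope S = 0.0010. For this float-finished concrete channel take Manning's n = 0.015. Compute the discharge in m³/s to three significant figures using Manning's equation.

11.0 m³/s

A = (b + z·y)·y = (1.05 + 2.3×1.44)×1.44 = 6.281 m²
P = b + 2y√(1+z²) = 1.05 + 2×1.44×√(1+2.3²) = 8.273 m
R = A/P = 6.281/8.273 = 0.7593 m
Q = (1/n)·A·R^(2/3)·S^(1/2) = (1/0.015) × 6.281 × 0.7593^(2/3) × 0.0010^(1/2) = 11.02 m³/s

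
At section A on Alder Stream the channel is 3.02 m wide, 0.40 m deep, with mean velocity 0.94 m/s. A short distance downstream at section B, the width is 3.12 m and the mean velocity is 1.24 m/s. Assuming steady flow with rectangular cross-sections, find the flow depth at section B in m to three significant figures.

0.294 m

Q = A₁V₁ = (3.02×0.40) × 0.94 = 1.136 m³/s
d₂ = Q/(b₂ V₂) = 1.136/(3.12×1.24) = 0.2935 m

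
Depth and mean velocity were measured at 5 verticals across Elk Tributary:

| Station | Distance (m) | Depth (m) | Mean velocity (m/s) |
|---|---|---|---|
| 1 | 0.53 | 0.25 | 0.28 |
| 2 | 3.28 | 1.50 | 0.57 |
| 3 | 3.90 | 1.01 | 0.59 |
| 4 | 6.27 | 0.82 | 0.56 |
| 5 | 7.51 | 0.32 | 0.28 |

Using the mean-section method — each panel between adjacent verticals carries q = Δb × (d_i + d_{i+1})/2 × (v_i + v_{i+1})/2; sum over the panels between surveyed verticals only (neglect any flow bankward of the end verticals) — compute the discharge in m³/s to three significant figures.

Panel 1-2: Δb = 2.75 m, d̄ = (0.25+1.50)/2 = 0.875, v̄ = (0.28+0.57)/2 = 0.425 → q = 2.75×0.875×0.425 = 1.023 m³/s
Panel 2-3: Δb = 0.62 m, d̄ = (1.50+1.01)/2 = 1.255, v̄ = (0.57+0.59)/2 = 0.58 → q = 0.62×1.255×0.58 = 0.4513 m³/s
Panel 3-4: Δb = 2.37 m, d̄ = (1.01+0.82)/2 = 0.915, v̄ = (0.59+0.56)/2 = 0.575 → q = 2.37×0.915×0.575 = 1.247 m³/s
Panel 4-5: Δb = 1.24 m, d̄ = (0.82+0.32)/2 = 0.57, v̄ = (0.56+0.28)/2 = 0.42 → q = 1.24×0.57×0.42 = 0.2969 m³/s
Q = Σ q = 3.018 m³/s

3.02 m³/s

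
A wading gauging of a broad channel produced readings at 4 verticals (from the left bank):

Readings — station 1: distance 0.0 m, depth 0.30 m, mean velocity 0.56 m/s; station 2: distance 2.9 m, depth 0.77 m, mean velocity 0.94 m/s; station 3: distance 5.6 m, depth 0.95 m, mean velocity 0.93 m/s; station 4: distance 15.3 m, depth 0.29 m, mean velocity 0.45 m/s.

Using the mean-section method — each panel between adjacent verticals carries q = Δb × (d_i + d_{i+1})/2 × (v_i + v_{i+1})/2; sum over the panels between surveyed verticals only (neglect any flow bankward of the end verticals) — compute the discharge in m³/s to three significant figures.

Panel 1-2: Δb = 2.9 m, d̄ = (0.30+0.77)/2 = 0.535, v̄ = (0.56+0.94)/2 = 0.75 → q = 2.9×0.535×0.75 = 1.164 m³/s
Panel 2-3: Δb = 2.7 m, d̄ = (0.77+0.95)/2 = 0.86, v̄ = (0.94+0.93)/2 = 0.935 → q = 2.7×0.86×0.935 = 2.171 m³/s
Panel 3-4: Δb = 9.7 m, d̄ = (0.95+0.29)/2 = 0.62, v̄ = (0.93+0.45)/2 = 0.69 → q = 9.7×0.62×0.69 = 4.150 m³/s
Q = Σ q = 7.484 m³/s

7.48 m³/s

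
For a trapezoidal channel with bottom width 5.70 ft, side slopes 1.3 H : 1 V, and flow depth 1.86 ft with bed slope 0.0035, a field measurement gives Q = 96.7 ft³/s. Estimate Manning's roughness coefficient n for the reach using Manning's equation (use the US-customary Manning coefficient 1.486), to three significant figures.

0.0162

A = (b + z·y)·y = (5.70 + 1.3×1.86)×1.86 = 15.10 ft²
P = b + 2y√(1+z²) = 5.70 + 2×1.86×√(1+1.3²) = 11.80 ft
R = A/P = 15.10/11.80 = 1.279 ft
n = (1.486/Q)·A·R^(2/3)·S^(1/2) = (1.486/96.7) × 15.10 × 1.179 × 0.05916 = 0.01618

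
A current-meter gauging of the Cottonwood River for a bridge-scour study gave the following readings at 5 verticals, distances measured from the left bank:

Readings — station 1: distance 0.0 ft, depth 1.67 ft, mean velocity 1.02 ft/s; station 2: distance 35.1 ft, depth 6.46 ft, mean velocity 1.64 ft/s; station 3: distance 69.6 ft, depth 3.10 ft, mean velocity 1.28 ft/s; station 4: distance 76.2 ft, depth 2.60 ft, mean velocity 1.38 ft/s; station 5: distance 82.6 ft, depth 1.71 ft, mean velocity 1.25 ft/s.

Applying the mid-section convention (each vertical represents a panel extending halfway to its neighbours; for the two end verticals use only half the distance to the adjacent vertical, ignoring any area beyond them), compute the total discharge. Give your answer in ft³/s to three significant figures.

510 ft³/s

w_1 = (35.1 − 0.0)/2 = 17.55 ft; q_1 = 1.02 × 1.67 × 17.55 = 29.89 ft³/s
w_2 = (69.6 − 0.0)/2 = 34.8 ft; q_2 = 1.64 × 6.46 × 34.8 = 368.7 ft³/s
w_3 = (76.2 − 35.1)/2 = 20.55 ft; q_3 = 1.28 × 3.10 × 20.55 = 81.54 ft³/s
w_4 = (82.6 − 69.6)/2 = 6.5 ft; q_4 = 1.38 × 2.60 × 6.5 = 23.32 ft³/s
w_5 = (82.6 − 76.2)/2 = 3.2 ft; q_5 = 1.25 × 1.71 × 3.2 = 6.840 ft³/s
Q = Σ qᵢ = 510.3 ft³/s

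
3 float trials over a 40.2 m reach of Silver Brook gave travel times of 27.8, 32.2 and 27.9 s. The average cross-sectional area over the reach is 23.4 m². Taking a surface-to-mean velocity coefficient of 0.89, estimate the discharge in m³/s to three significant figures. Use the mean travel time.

t̄ = (27.8 + 32.2 + 27.9) / 3 = 29.3 s
v_surface = L / t̄ = 40.2 / 29.3 = 1.372 m/s
v_mean = 0.89 × 1.372 = 1.221 m/s
Q = A × v_mean = 23.4 × 1.221 = 28.57 m³/s

28.6 m³/s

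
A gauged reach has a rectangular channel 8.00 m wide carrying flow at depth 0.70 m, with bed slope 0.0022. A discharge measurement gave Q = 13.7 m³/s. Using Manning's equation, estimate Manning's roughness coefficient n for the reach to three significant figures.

A = b·y = 8.00 × 0.70 = 5.600 m²
P = b + 2y = 8.00 + 2×0.70 = 9.400 m
R = A/P = 5.600/9.400 = 0.5957 m
n = (1/Q)·A·R^(2/3)·S^(1/2) = (1/13.7) × 5.600 × 0.7080 × 0.04690 = 0.01357

0.0136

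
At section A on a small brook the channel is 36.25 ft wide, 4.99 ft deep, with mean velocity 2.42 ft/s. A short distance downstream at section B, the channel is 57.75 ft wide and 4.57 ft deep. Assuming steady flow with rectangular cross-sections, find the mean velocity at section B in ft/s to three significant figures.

1.66 ft/s

Q = A₁V₁ = (36.25×4.99) × 2.42 = 437.7 ft³/s
A₂ = 57.75 × 4.57 = 263.9 ft²
V₂ = Q/A₂ = 437.7/263.9 = 1.659 ft/s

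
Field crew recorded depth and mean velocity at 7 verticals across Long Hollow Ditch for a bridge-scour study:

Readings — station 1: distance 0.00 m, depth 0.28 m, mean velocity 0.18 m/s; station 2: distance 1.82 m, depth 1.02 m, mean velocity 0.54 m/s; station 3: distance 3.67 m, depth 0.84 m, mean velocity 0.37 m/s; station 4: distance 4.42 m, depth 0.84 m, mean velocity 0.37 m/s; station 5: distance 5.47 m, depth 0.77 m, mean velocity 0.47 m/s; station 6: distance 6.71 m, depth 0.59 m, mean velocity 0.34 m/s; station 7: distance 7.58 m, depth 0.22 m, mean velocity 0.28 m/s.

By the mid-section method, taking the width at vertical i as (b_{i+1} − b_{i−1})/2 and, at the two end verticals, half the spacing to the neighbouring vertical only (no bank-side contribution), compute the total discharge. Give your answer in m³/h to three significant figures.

8620 m³/h

w_1 = (1.82 − 0.00)/2 = 0.91 m; q_1 = 0.18 × 0.28 × 0.91 = 0.04586 m³/s
w_2 = (3.67 − 0.00)/2 = 1.835 m; q_2 = 0.54 × 1.02 × 1.835 = 1.011 m³/s
w_3 = (4.42 − 1.82)/2 = 1.3 m; q_3 = 0.37 × 0.84 × 1.3 = 0.4040 m³/s
w_4 = (5.47 − 3.67)/2 = 0.9 m; q_4 = 0.37 × 0.84 × 0.9 = 0.2797 m³/s
w_5 = (6.71 − 4.42)/2 = 1.145 m; q_5 = 0.47 × 0.77 × 1.145 = 0.4144 m³/s
w_6 = (7.58 − 5.47)/2 = 1.055 m; q_6 = 0.34 × 0.59 × 1.055 = 0.2116 m³/s
w_7 = (7.58 − 6.71)/2 = 0.435 m; q_7 = 0.28 × 0.22 × 0.435 = 0.02680 m³/s
Q = Σ qᵢ = 2.393 m³/s
= 2.393 × 3600 = 8615 m³/h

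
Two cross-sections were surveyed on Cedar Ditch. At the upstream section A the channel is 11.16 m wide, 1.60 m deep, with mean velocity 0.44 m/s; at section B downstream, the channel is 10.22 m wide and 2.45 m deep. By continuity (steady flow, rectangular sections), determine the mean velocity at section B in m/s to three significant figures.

Q = A₁V₁ = (11.16×1.60) × 0.44 = 7.857 m³/s
A₂ = 10.22 × 2.45 = 25.04 m²
V₂ = Q/A₂ = 7.857/25.04 = 0.3138 m/s

0.314 m/s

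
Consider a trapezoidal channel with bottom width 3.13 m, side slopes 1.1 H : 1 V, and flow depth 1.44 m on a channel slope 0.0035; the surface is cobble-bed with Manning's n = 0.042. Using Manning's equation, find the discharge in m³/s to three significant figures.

9.02 m³/s

A = (b + z·y)·y = (3.13 + 1.1×1.44)×1.44 = 6.788 m²
P = b + 2y√(1+z²) = 3.13 + 2×1.44×√(1+1.1²) = 7.411 m
R = A/P = 6.788/7.411 = 0.9159 m
Q = (1/n)·A·R^(2/3)·S^(1/2) = (1/0.042) × 6.788 × 0.9159^(2/3) × 0.0035^(1/2) = 9.018 m³/s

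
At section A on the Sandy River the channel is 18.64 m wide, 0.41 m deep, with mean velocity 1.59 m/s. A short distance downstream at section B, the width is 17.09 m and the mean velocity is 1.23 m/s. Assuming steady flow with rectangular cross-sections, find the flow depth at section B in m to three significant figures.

0.578 m

Q = A₁V₁ = (18.64×0.41) × 1.59 = 12.15 m³/s
d₂ = Q/(b₂ V₂) = 12.15/(17.09×1.23) = 0.5781 m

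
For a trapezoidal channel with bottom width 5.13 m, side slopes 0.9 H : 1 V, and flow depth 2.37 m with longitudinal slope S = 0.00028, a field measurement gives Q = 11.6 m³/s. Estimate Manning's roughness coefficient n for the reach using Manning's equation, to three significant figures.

A = (b + z·y)·y = (5.13 + 0.9×2.37)×2.37 = 17.21 m²
P = b + 2y√(1+z²) = 5.13 + 2×2.37×√(1+0.9²) = 11.51 m
R = A/P = 17.21/11.51 = 1.496 m
n = (1/Q)·A·R^(2/3)·S^(1/2) = (1/11.6) × 17.21 × 1.308 × 0.01673 = 0.03248

0.0325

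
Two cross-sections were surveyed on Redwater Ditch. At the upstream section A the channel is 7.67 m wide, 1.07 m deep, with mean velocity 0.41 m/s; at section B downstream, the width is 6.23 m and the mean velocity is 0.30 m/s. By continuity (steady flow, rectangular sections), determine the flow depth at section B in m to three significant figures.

1.80 m

Q = A₁V₁ = (7.67×1.07) × 0.41 = 3.365 m³/s
d₂ = Q/(b₂ V₂) = 3.365/(6.23×0.30) = 1.800 m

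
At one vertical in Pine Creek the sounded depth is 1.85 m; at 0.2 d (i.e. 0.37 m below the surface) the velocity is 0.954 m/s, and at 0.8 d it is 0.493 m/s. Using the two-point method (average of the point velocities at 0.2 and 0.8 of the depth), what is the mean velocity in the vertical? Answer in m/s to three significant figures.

v̄ = (0.954 + 0.493) / 2 = 0.7235 m/s

0.724 m/s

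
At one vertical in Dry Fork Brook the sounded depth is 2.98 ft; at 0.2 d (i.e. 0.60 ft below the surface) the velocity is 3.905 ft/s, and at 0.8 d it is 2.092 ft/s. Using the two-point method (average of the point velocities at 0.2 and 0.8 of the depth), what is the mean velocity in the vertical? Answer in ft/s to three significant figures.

v̄ = (3.905 + 2.092) / 2 = 2.999 ft/s

3.00 ft/s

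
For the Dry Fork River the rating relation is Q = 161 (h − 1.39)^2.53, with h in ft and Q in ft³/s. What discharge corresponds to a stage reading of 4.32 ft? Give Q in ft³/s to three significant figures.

2440 ft³/s

Q = 161 × (4.32 − 1.39)^2.53 = 161 × 2.93^2.53 = 2443 ft³/s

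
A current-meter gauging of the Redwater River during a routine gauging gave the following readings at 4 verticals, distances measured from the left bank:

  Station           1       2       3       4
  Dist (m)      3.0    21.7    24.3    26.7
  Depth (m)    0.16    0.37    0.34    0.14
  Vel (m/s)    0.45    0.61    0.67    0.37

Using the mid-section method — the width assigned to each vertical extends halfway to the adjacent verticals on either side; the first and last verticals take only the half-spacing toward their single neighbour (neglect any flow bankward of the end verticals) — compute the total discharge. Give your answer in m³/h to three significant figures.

13400 m³/h

w_1 = (21.7 − 3.0)/2 = 9.35 m; q_1 = 0.45 × 0.16 × 9.35 = 0.6732 m³/s
w_2 = (24.3 − 3.0)/2 = 10.65 m; q_2 = 0.61 × 0.37 × 10.65 = 2.404 m³/s
w_3 = (26.7 − 21.7)/2 = 2.5 m; q_3 = 0.67 × 0.34 × 2.5 = 0.5695 m³/s
w_4 = (26.7 − 24.3)/2 = 1.2 m; q_4 = 0.37 × 0.14 × 1.2 = 0.06216 m³/s
Q = Σ qᵢ = 3.709 m³/s
= 3.709 × 3600 = 13350 m³/h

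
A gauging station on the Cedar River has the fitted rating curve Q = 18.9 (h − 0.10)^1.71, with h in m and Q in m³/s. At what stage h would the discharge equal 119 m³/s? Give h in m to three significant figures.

h − h₀ = (Q/C)^(1/b) = (119/18.9)^(1/1.71) = 2.933 m
h = 0.10 + 2.933 = 3.033 m

3.03 m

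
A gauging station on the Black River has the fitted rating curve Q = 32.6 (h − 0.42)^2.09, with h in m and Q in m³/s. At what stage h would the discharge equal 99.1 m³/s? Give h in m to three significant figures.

2.12 m

h − h₀ = (Q/C)^(1/b) = (99.1/32.6)^(1/2.09) = 1.702 m
h = 0.42 + 1.702 = 2.122 m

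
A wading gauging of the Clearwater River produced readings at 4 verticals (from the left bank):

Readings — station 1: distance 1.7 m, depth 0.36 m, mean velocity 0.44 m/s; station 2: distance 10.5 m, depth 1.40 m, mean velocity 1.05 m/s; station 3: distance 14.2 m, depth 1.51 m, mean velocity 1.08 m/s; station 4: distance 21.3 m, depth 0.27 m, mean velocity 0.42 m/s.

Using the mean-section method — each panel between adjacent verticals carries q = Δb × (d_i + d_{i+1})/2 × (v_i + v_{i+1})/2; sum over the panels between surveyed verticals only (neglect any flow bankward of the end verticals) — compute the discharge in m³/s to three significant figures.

16.2 m³/s

Panel 1-2: Δb = 8.8 m, d̄ = (0.36+1.40)/2 = 0.88, v̄ = (0.44+1.05)/2 = 0.745 → q = 8.8×0.88×0.745 = 5.769 m³/s
Panel 2-3: Δb = 3.7 m, d̄ = (1.40+1.51)/2 = 1.455, v̄ = (1.05+1.08)/2 = 1.065 → q = 3.7×1.455×1.065 = 5.733 m³/s
Panel 3-4: Δb = 7.1 m, d̄ = (1.51+0.27)/2 = 0.89, v̄ = (1.08+0.42)/2 = 0.75 → q = 7.1×0.89×0.75 = 4.739 m³/s
Q = Σ q = 16.24 m³/s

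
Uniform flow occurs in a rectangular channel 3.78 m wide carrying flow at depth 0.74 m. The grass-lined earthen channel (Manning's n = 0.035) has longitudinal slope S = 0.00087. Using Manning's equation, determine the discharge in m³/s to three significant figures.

A = b·y = 3.78 × 0.74 = 2.797 m²
P = b + 2y = 3.78 + 2×0.74 = 5.260 m
R = A/P = 2.797/5.260 = 0.5318 m
Q = (1/n)·A·R^(2/3)·S^(1/2) = (1/0.035) × 2.797 × 0.5318^(2/3) × 0.00087^(1/2) = 1.547 m³/s

1.55 m³/s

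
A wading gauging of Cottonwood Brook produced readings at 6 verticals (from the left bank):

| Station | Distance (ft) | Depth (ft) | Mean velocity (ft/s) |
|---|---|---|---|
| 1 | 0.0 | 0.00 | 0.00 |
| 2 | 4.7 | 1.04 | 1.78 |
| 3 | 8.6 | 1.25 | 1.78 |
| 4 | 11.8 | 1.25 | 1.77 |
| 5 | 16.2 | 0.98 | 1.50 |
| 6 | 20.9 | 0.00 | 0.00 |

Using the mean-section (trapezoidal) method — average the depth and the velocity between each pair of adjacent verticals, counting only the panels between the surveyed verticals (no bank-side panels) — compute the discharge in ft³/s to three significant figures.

Panel 1-2: Δb = 4.7 ft, d̄ = (0.00+1.04)/2 = 0.52, v̄ = (0.00+1.78)/2 = 0.89 → q = 4.7×0.52×0.89 = 2.175 ft³/s
Panel 2-3: Δb = 3.9 ft, d̄ = (1.04+1.25)/2 = 1.145, v̄ = (1.78+1.78)/2 = 1.78 → q = 3.9×1.145×1.78 = 7.949 ft³/s
Panel 3-4: Δb = 3.2 ft, d̄ = (1.25+1.25)/2 = 1.25, v̄ = (1.78+1.77)/2 = 1.775 → q = 3.2×1.25×1.775 = 7.100 ft³/s
Panel 4-5: Δb = 4.4 ft, d̄ = (1.25+0.98)/2 = 1.115, v̄ = (1.77+1.50)/2 = 1.635 → q = 4.4×1.115×1.635 = 8.021 ft³/s
Panel 5-6: Δb = 4.7 ft, d̄ = (0.98+0.00)/2 = 0.49, v̄ = (1.50+0.00)/2 = 0.75 → q = 4.7×0.49×0.75 = 1.727 ft³/s
Q = Σ q = 26.97 ft³/s

27.0 ft³/s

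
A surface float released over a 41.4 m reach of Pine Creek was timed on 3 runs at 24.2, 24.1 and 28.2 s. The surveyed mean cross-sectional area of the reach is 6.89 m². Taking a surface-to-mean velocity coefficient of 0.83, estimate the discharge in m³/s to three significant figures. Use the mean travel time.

9.28 m³/s

t̄ = (24.2 + 24.1 + 28.2) / 3 = 25.5 s
v_surface = L / t̄ = 41.4 / 25.5 = 1.624 m/s
v_mean = 0.83 × 1.624 = 1.348 m/s
Q = A × v_mean = 6.89 × 1.348 = 9.284 m³/s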